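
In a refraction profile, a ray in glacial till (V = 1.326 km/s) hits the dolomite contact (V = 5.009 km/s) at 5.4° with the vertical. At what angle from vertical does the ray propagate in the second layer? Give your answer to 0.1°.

20.8°

sin θ₁/V₁ = sin θ₂/V₂ ⇒ sin θ₂ = 5.009·sin 5.4°/1.326 = 5.009·0.0941/1.326 = 0.3555.
θ₂ = arcsin 0.3555 = 20.82° from the normal.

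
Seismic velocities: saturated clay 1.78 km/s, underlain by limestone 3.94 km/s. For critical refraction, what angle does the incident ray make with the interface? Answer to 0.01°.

63.14°

At critical incidence the refracted ray runs along the interface (θ₂ = 90°), so sin θ_c = V₁/V₂.
θ_c = arcsin(1.78/3.94) = arcsin 0.4518 = 26.86°.
Measured from the interface: 90° − 26.86° = 63.14°.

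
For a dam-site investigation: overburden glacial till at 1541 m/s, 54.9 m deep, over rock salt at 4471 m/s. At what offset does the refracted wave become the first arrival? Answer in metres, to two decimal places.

x_cross = 2h·√((V₂+V₁)/(V₂−V₁)).
(V₂+V₁)/(V₂−V₁) = (4471+1541)/(4471−1541) = 2.0519; √ = 1.4324.
x_cross = 2·54.9·1.4324 = 157.28 m.

157.28 m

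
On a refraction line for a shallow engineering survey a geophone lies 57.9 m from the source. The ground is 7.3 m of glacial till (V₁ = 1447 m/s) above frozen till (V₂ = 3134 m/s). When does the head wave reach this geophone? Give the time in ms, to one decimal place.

t = x/V₂ + 2h·√(V₂²−V₁²)/(V₁V₂).
√(V₂²−V₁²) = √(3134²−1447²) = 2780.0 m/s; delay term = 2·7.3·2780.0/(1447·3134) = 0.00895 s.
t = 57.9/3134 + 0.00895 = 0.02742 s.

27.4 ms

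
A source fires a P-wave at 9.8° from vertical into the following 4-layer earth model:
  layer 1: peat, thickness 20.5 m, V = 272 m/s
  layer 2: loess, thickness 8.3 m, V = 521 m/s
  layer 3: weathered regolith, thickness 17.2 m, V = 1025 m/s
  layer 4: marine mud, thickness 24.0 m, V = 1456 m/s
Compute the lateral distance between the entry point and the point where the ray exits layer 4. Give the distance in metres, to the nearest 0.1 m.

73.8 m

Ray parameter p = sin 9.8° / 272 m/s = 6.2577e-04 s/m.
Layer 1: θ = 9.80°; offset = 20.5·tan 9.80° = 3.541 m.
Layer 2: sin θ = p·521 = 0.3260 → θ = 19.03°; offset = 8.3·tan 19.03° = 2.862 m.
Layer 3: sin θ = p·1025 = 0.6414 → θ = 39.90°; offset = 17.2·tan 39.90° = 14.380 m.
Layer 4: sin θ = p·1456 = 0.9111 → θ = 65.66°; offset = 24.0·tan 65.66° = 53.057 m.
Summing the layer offsets gives 73.841 m.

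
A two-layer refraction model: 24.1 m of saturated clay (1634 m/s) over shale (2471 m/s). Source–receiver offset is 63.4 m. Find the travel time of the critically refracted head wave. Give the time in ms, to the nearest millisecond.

48 ms

θ_c = arcsin(V₁/V₂) = arcsin(1634/2471) = 41.40°, cos θ_c = 0.7501.
Intercept time tᵢ = 2h cos θ_c / V₁ = 2·24.1·0.7501/1634 = 0.02213 s.
t = x/V₂ + tᵢ = 63.4/2471 + 0.02213 = 0.04779 s.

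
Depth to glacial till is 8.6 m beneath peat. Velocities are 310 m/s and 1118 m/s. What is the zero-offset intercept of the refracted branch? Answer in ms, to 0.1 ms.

θ_c = arcsin(V₁/V₂) = arcsin(310/1118) = 16.10°; cos θ_c = 0.9608.
tᵢ = 2h·cos θ_c / V₁ = 2·8.6·0.9608 / 310 = 0.05331 s.

53.3 ms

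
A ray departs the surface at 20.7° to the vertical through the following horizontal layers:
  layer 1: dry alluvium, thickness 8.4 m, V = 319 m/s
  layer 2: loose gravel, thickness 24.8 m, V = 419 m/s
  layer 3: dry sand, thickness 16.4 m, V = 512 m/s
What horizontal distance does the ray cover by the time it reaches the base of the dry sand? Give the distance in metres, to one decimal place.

Apply Snell's law at each interface; in layer i the horizontal offset is hᵢ·tan θᵢ.
Layer 1: θ = 20.70°; offset = 8.4·tan 20.70° = 3.174 m.
Layer 2: sin θ = 419·sin 20.7°/319 = 0.4643, θ = 27.66°; offset = 24.8·tan 27.66° = 13.000 m.
Layer 3: sin θ = 512·sin 20.7°/319 = 0.5673, θ = 34.56°; offset = 16.4·tan 34.56° = 11.299 m.
Summing the layer offsets gives 27.473 m.

27.5 m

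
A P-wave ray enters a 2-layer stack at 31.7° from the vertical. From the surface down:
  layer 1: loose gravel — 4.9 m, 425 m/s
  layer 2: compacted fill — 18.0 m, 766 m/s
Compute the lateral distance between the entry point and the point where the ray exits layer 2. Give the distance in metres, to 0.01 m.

p = sin θ₁/V₁ = sin 31.7°/425 = 1.2364e-03 s/m is conserved through the stack.
Layer 1: θ = 31.70°; offset = 4.9·tan 31.70° = 3.0263 m.
Layer 2: sin θ = p·766 = 0.9471 → θ = 71.28°; offset = 18.0·tan 71.28° = 53.1106 m.
Σ offsets = 56.1369 m.

56.14 m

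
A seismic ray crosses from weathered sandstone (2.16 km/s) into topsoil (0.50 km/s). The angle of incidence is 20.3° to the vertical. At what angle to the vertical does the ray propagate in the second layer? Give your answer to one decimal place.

4.6°

Snell's law: sin θ₂ = (V₂/V₁)·sin θ₁ = (0.50/2.16)·sin 20.3° = 0.0803.
θ₂ = arcsin 0.0803 = 4.61° from the normal.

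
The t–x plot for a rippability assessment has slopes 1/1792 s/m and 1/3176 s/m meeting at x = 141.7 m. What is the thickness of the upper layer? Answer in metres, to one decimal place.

h = (x_cross/2)·√((V₂−V₁)/(V₂+V₁)).
(V₂−V₁)/(V₂+V₁) = (3176−1792)/(3176+1792) = 0.2786; √ = 0.5278.
h = (141.7/2)·0.5278 = 37.40 m.

37.4 m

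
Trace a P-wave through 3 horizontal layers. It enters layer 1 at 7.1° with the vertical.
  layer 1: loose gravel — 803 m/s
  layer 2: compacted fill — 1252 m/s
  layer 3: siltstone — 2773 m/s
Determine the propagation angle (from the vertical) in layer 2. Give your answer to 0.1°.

11.1°

Ray parameter p = sin 7.1° / 803 = 1.5392e-04 s/m.
sin θ_2 = p·V_2 = 1.5392e-04 × 1252 = 0.1927.
θ_2 = arcsin 0.1927 = 11.11°.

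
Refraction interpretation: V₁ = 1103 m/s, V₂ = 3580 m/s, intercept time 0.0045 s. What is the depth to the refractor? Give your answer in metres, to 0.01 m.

2.61 m

h = tᵢ·V₁·V₂ / (2·√(V₂²−V₁²)).
√(V₂²−V₁²) = √(3580² − 1103²) = 3405.8 m/s.
h = 0.0045 s × 1103 × 3580 / (2 × 3405.8) = 2.61 m.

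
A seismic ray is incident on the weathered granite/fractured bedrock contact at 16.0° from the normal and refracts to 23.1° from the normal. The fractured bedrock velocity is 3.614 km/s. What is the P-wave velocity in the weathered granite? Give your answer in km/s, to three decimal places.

2.539 km/s

Snell's law: sin 16.0°/V₁ = sin 23.1°/V₂.
V₁ = V₂·sin 16.0°/sin 23.1° = 3.614 × 0.7026 = 2.539 km/s.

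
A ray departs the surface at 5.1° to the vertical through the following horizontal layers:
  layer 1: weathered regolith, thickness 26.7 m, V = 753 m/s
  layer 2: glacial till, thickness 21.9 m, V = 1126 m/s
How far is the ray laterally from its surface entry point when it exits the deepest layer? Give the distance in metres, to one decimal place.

Apply Snell's law at each interface; in layer i the horizontal offset is hᵢ·tan θᵢ.
Layer 1: θ = 5.10°; offset = 26.7·tan 5.10° = 2.383 m.
Layer 2: sin θ = 1126·sin 5.1°/753 = 0.1329, θ = 7.64°; offset = 21.9·tan 7.64° = 2.937 m.
Total horizontal offset = 5.320 m.

5.3 m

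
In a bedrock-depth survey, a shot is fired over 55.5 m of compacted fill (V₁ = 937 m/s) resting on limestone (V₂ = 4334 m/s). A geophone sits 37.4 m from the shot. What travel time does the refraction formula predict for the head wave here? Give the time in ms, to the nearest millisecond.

θ_c = arcsin(V₁/V₂) = arcsin(937/4334) = 12.49°, cos θ_c = 0.9763.
Intercept time tᵢ = 2h cos θ_c / V₁ = 2·55.5·0.9763/937 = 0.11566 s.
t = x/V₂ + tᵢ = 37.4/4334 + 0.11566 = 0.12429 s.

124 ms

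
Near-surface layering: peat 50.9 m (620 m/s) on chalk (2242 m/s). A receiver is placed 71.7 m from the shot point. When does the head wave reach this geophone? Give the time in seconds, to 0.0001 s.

t = x/V₂ + 2h·√(V₂²−V₁²)/(V₁V₂).
√(V₂²−V₁²) = √(2242²−620²) = 2154.6 m/s; delay term = 2·50.9·2154.6/(620·2242) = 0.15779 s.
t = 71.7/2242 + 0.15779 = 0.18977 s.

0.1898 s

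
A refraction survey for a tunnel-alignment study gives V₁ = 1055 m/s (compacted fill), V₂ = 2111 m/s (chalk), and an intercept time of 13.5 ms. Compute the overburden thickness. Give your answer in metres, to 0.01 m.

θ_c = arcsin(1055/2111) = 29.98°; cos θ_c = 0.8662.
tᵢ = 2h cos θ_c/V₁ ⇒ h = tᵢ·V₁/(2 cos θ_c) = 0.0135·1055/(2·0.8662) = 8.22 m.

8.22 m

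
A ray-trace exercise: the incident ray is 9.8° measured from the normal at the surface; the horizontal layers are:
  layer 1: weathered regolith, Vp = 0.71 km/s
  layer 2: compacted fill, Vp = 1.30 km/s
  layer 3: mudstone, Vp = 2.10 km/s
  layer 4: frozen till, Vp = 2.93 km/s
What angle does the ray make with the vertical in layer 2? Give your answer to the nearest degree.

Ray parameter p = sin 9.8° / 0.71 = 2.3973e-01 s/km.
sin θ_2 = p·V_2 = 2.3973e-01 × 1.30 = 0.3117.
θ_2 = arcsin 0.3117 = 18.16°.

18°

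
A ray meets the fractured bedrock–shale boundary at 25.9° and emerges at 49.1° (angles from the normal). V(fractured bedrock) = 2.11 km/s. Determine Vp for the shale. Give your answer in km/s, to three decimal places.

3.651 km/s

Snell's law: sin 25.9°/V₁ = sin 49.1°/V₂.
V₂ = V₁·sin 49.1°/sin 25.9° = 2.11 × 1.7304 = 3.651 km/s.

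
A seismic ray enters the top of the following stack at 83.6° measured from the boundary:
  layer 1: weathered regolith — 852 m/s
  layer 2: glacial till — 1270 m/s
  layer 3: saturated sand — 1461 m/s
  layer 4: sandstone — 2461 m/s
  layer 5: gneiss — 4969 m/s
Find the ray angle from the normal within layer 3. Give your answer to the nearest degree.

From the normal: θ₁ = 90° − 83.6° = 6.4°.
Snell's law across each interface conserves sin θ / V, so sin θ_3 = V_3·sin θ₁/V₁.
sin θ_3 = 1461 × sin 6.4° / 852 = 0.1911.
θ_3 = arcsin 0.1911 = 11.02°.

11°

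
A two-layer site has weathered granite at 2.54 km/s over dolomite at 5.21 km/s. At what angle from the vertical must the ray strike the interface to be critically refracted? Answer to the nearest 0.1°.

29.2°

Critical incidence: sin θ_c = V₁/V₂ = 2.54/5.21 = 0.4875.
θ_c = arcsin 0.4875 = 29.18°.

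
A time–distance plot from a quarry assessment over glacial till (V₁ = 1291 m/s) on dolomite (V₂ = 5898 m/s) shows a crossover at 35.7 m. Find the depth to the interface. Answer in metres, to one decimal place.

14.3 m

h = (x_cross/2)·√((V₂−V₁)/(V₂+V₁)).
(V₂−V₁)/(V₂+V₁) = (5898−1291)/(5898+1291) = 0.6408; √ = 0.8005.
h = (35.7/2)·0.8005 = 14.29 m.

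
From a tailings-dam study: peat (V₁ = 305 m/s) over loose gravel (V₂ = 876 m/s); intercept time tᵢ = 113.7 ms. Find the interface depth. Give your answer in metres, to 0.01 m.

h = tᵢ·V₁·V₂ / (2·√(V₂²−V₁²)).
√(V₂²−V₁²) = √(876² − 305²) = 821.2 m/s.
h = 0.1137 s × 305 × 876 / (2 × 821.2) = 18.50 m.

18.50 m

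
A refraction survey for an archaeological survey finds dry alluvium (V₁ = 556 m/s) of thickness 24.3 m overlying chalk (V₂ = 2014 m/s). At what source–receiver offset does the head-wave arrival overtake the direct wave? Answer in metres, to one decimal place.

θ_c = arcsin(556/2014) = 16.03°, so cos θ_c = 0.9611 and tᵢ = 2h cos θ_c/V₁ = 0.0840 s.
At crossover x/V₁ = x/V₂ + tᵢ ⇒ x = tᵢ/(1/V₁ − 1/V₂) = 0.08401/(1.7986e-03 − 4.9652e-04) = 64.52 m.

64.5 m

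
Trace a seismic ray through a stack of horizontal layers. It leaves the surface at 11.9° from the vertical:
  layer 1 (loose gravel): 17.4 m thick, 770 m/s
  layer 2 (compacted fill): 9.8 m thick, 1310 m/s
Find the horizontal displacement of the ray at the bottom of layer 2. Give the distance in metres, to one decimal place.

p = sin θ₁/V₁ = sin 11.9°/770 = 2.6780e-04 s/m is conserved through the stack.
Layer 1: θ = 11.90°; offset = 17.4·tan 11.90° = 3.667 m.
Layer 2: sin θ = p·1310 = 0.3508 → θ = 20.54°; offset = 9.8·tan 20.54° = 3.671 m.
Summing the layer offsets gives 7.338 m.

7.3 m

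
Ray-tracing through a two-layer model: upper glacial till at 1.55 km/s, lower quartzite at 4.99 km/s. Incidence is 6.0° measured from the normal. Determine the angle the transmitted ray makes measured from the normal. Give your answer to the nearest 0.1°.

Snell's law: sin θ₂ = (V₂/V₁)·sin θ₁ = (4.99/1.55)·sin 6.0° = 0.3365.
θ₂ = sin⁻¹(0.3365) = 19.66° (from vertical).

19.7°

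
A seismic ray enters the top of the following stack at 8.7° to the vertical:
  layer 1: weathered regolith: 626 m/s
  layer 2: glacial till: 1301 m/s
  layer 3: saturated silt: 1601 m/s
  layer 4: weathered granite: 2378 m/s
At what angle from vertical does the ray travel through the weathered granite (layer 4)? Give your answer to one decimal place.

Ray parameter p = sin 8.7° / 626 = 2.4163e-04 s/m.
sin θ_4 = p·V_4 = 2.4163e-04 × 2378 = 0.5746.
θ_4 = 35.07° from the vertical.

35.1°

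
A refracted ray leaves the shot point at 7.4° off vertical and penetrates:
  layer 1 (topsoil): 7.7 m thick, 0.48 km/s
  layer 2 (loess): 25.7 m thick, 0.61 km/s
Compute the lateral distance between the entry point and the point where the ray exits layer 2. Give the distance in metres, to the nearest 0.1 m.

p = sin θ₁/V₁ = sin 7.4°/0.48 = 2.6832e-01 s/km is conserved through the stack.
Layer 1: θ = 7.40°; offset = 7.7·tan 7.40° = 1.000 m.
Layer 2: sin θ = p·0.61 = 0.1637 → θ = 9.42°; offset = 25.7·tan 9.42° = 4.264 m.
Summing the layer offsets gives 5.264 m.

5.3 m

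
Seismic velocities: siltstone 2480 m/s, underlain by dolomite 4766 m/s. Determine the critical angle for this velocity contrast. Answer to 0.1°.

Critical incidence: sin θ_c = V₁/V₂ = 2480/4766 = 0.5204.
θ_c = arcsin 0.5204 = 31.36°.

31.4°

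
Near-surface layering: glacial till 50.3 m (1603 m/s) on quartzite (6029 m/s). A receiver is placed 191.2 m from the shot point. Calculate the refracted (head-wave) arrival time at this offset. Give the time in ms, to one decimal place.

θ_c = arcsin(V₁/V₂) = arcsin(1603/6029) = 15.42°, cos θ_c = 0.9640.
Intercept time tᵢ = 2h cos θ_c / V₁ = 2·50.3·0.9640/1603 = 0.06050 s.
t = x/V₂ + tᵢ = 191.2/6029 + 0.06050 = 0.09221 s.

92.2 ms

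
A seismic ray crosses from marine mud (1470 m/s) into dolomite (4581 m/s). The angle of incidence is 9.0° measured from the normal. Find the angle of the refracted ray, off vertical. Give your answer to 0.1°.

29.2°

sin θ₁/V₁ = sin θ₂/V₂ ⇒ sin θ₂ = 4581·sin 9.0°/1470 = 4581·0.1564/1470 = 0.4875.
θ₂ = sin⁻¹(0.4875) = 29.18° (from vertical).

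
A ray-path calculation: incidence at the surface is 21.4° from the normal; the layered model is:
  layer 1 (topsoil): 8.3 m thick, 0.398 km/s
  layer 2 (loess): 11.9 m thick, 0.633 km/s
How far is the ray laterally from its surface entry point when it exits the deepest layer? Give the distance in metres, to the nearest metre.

Ray parameter p = sin 21.4° / 0.398 km/s = 9.1678e-01 s/km.
Layer 1: θ = 21.40°; offset = 8.3·tan 21.40° = 3.253 m.
Layer 2: sin θ = p·0.633 = 0.5803 → θ = 35.47°; offset = 11.9·tan 35.47° = 8.480 m.
Total horizontal offset = 11.732 m.

12 m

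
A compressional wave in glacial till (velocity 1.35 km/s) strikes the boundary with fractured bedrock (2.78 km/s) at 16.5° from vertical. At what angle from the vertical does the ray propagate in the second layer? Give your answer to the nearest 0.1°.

35.8°

sin θ₁/V₁ = sin θ₂/V₂ ⇒ sin θ₂ = 2.78·sin 16.5°/1.35 = 2.78·0.2840/1.35 = 0.5849.
θ₂ = arcsin 0.5849 = 35.79° from the normal.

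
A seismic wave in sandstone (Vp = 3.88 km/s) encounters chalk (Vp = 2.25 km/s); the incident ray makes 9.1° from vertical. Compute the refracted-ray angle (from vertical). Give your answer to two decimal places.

sin θ₁/V₁ = sin θ₂/V₂ ⇒ sin θ₂ = 2.25·sin 9.1°/3.88 = 2.25·0.1582/3.88 = 0.0917.
θ₂ = sin⁻¹(0.0917) = 5.26° (from vertical).

5.26°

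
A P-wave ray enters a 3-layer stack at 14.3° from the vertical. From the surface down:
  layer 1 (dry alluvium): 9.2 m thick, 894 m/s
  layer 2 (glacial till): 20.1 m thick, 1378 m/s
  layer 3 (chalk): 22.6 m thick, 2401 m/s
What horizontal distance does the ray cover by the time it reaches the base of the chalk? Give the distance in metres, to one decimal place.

30.7 m

Ray parameter p = sin 14.3° / 894 m/s = 2.7629e-04 s/m.
Layer 1: θ = 14.30°; offset = 9.2·tan 14.30° = 2.345 m.
Layer 2: sin θ = p·1378 = 0.3807 → θ = 22.38°; offset = 20.1·tan 22.38° = 8.276 m.
Layer 3: sin θ = p·2401 = 0.6634 → θ = 41.56°; offset = 22.6·tan 41.56° = 20.035 m.
Summing the layer offsets gives 30.655 m.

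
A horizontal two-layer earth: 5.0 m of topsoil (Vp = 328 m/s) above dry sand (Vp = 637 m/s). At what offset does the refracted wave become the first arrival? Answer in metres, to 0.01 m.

17.67 m

θ_c = arcsin(328/637) = 30.99°, so cos θ_c = 0.8572 and tᵢ = 2h cos θ_c/V₁ = 0.0261 s.
At crossover x/V₁ = x/V₂ + tᵢ ⇒ x = tᵢ/(1/V₁ − 1/V₂) = 0.02614/(3.0488e-03 − 1.5699e-03) = 17.67 m.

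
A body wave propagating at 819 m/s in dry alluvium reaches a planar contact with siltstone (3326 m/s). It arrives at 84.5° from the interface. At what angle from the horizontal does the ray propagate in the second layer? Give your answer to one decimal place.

Angle from the normal: 90° − 84.5° = 5.5°.
Snell's law: sin θ₂ = (V₂/V₁)·sin θ₁ = (3326/819)·sin 5.5° = 0.3892.
θ₂ = sin⁻¹(0.3892) = 22.91° (from vertical).
From the interface: 90° − 22.91° = 67.09°.

67.1°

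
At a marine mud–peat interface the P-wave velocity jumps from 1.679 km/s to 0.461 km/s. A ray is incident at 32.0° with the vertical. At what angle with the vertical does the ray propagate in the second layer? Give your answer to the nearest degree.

sin θ₁/V₁ = sin θ₂/V₂ ⇒ sin θ₂ = 0.461·sin 32.0°/1.679 = 0.461·0.5299/1.679 = 0.1455.
θ₂ = arcsin 0.1455 = 8.37° from the normal.

8°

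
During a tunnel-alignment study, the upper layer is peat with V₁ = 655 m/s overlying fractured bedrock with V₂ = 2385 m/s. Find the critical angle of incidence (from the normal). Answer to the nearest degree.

At critical incidence the refracted ray runs along the interface (θ₂ = 90°), so sin θ_c = V₁/V₂.
θ_c = arcsin(655/2385) = arcsin 0.2746 = 15.94°.

16°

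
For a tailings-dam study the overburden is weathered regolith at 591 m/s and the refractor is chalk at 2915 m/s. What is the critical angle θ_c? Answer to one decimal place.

11.7°

At critical incidence the refracted ray runs along the interface (θ₂ = 90°), so sin θ_c = V₁/V₂.
θ_c = arcsin(591/2915) = arcsin 0.2027 = 11.70°.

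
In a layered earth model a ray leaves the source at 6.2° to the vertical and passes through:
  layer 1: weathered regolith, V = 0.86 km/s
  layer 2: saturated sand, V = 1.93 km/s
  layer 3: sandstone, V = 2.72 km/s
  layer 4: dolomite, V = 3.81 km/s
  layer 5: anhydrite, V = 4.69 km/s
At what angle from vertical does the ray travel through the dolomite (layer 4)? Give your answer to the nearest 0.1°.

28.6°

Snell's law across each interface conserves sin θ / V, so sin θ_4 = V_4·sin θ₁/V₁.
sin θ_4 = 3.81 × sin 6.2° / 0.86 = 0.4785.
θ_4 = arcsin 0.4785 = 28.59°.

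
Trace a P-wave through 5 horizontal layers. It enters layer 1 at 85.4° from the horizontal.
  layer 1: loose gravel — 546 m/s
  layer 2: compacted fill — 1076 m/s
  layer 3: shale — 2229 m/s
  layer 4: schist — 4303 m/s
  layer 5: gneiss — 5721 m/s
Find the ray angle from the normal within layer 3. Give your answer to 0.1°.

19.1°

From the normal: θ₁ = 90° − 85.4° = 4.6°.
Snell's law across each interface conserves sin θ / V, so sin θ_3 = V_3·sin θ₁/V₁.
sin θ_3 = 2229 × sin 4.6° / 546 = 0.3274.
θ_3 = arcsin 0.3274 = 19.11°.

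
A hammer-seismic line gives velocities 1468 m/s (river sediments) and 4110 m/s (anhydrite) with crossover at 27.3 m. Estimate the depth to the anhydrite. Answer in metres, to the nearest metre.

h = (x_cross/2)·√((V₂−V₁)/(V₂+V₁)).
(V₂−V₁)/(V₂+V₁) = (4110−1468)/(4110+1468) = 0.4736; √ = 0.6882.
h = (27.3/2)·0.6882 = 9.39 m.

9 m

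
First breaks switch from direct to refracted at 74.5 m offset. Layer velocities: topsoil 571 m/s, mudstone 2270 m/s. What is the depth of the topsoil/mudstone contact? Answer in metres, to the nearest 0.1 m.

28.8 m

x_cross = 2h·√((V₂+V₁)/(V₂−V₁)) → h = x_cross / (2·√((V₂+V₁)/(V₂−V₁))).
√((V₂+V₁)/(V₂−V₁)) = √((2270+571)/(2270−571)) = 1.2931.
h = 74.5 / (2·1.2931) = 28.81 m.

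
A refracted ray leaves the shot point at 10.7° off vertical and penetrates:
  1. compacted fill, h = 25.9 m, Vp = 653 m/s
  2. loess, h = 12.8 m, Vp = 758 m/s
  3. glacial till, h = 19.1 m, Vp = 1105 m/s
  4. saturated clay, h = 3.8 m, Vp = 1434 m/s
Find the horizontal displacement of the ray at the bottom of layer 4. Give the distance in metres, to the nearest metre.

Ray parameter p = sin 10.7° / 653 m/s = 2.8433e-04 s/m.
Layer 1: θ = 10.70°; offset = 25.9·tan 10.70° = 4.894 m.
Layer 2: sin θ = p·758 = 0.2155 → θ = 12.45°; offset = 12.8·tan 12.45° = 2.825 m.
Layer 3: sin θ = p·1105 = 0.3142 → θ = 18.31°; offset = 19.1·tan 18.31° = 6.321 m.
Layer 4: sin θ = p·1434 = 0.4077 → θ = 24.06°; offset = 3.8·tan 24.06° = 1.697 m.
Σ offsets = 15.737 m.

16 m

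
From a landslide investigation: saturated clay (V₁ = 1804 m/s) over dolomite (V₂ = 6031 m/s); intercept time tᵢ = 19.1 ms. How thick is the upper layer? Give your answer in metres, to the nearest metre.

θ_c = arcsin(1804/6031) = 17.40°; cos θ_c = 0.9542.
tᵢ = 2h cos θ_c/V₁ ⇒ h = tᵢ·V₁/(2 cos θ_c) = 0.0191·1804/(2·0.9542) = 18.05 m.

18 m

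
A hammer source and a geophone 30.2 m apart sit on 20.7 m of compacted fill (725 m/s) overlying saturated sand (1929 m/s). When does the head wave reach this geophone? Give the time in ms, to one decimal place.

θ_c = arcsin(V₁/V₂) = arcsin(725/1929) = 22.08°, cos θ_c = 0.9267.
Intercept time tᵢ = 2h cos θ_c / V₁ = 2·20.7·0.9267/725 = 0.05292 s.
t = x/V₂ + tᵢ = 30.2/1929 + 0.05292 = 0.06857 s.

68.6 ms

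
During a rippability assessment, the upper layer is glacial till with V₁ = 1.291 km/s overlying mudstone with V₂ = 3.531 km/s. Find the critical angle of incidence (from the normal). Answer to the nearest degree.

21°

Critical incidence: sin θ_c = V₁/V₂ = 1.291/3.531 = 0.3656.
θ_c = arcsin 0.3656 = 21.45°.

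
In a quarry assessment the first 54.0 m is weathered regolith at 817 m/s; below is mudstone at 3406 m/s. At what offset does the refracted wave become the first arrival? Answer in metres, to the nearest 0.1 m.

θ_c = arcsin(817/3406) = 13.88°, so cos θ_c = 0.9708 and tᵢ = 2h cos θ_c/V₁ = 0.1283 s.
At crossover x/V₁ = x/V₂ + tᵢ ⇒ x = tᵢ/(1/V₁ − 1/V₂) = 0.12833/(1.2240e-03 − 2.9360e-04) = 137.93 m.

137.9 m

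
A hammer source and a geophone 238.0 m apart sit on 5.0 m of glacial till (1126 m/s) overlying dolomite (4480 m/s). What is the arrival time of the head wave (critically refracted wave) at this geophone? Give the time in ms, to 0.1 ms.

t = x/V₂ + 2h·√(V₂²−V₁²)/(V₁V₂).
√(V₂²−V₁²) = √(4480²−1126²) = 4336.2 m/s; delay term = 2·5.0·4336.2/(1126·4480) = 0.00860 s.
t = 238.0/4480 + 0.00860 = 0.06172 s.

61.7 ms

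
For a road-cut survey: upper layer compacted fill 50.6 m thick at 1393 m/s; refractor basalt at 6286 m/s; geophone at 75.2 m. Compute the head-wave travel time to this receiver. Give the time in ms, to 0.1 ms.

82.8 ms

t = x/V₂ + 2h·√(V₂²−V₁²)/(V₁V₂).
√(V₂²−V₁²) = √(6286²−1393²) = 6129.7 m/s; delay term = 2·50.6·6129.7/(1393·6286) = 0.07084 s.
t = 75.2/6286 + 0.07084 = 0.08281 s.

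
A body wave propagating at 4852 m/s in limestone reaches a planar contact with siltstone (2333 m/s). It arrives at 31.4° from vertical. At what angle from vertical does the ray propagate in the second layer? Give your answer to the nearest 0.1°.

Snell's law: sin θ₂ = (V₂/V₁)·sin θ₁ = (2333/4852)·sin 31.4° = 0.2505.
θ₂ = arcsin 0.2505 = 14.51° from the normal.

14.5°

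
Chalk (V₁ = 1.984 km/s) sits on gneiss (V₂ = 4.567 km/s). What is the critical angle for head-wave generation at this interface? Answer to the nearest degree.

26°

Critical incidence: sin θ_c = V₁/V₂ = 1.984/4.567 = 0.4344.
θ_c = arcsin 0.4344 = 25.75°.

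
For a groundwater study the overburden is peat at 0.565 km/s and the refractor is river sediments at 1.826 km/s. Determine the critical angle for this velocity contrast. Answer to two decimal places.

18.02°

Critical incidence: sin θ_c = V₁/V₂ = 0.565/1.826 = 0.3094.
θ_c = arcsin 0.3094 = 18.02°.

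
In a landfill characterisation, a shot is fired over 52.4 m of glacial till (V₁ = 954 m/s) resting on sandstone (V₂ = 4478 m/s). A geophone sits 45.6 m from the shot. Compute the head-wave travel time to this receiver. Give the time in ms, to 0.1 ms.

117.5 ms

θ_c = arcsin(V₁/V₂) = arcsin(954/4478) = 12.30°, cos θ_c = 0.9770.
Intercept time tᵢ = 2h cos θ_c / V₁ = 2·52.4·0.9770/954 = 0.10733 s.
t = x/V₂ + tᵢ = 45.6/4478 + 0.10733 = 0.11751 s.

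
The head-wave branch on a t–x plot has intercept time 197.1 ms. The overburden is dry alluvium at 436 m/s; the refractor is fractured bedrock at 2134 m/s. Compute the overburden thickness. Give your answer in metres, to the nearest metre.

44 m

h = tᵢ·V₁·V₂ / (2·√(V₂²−V₁²)).
√(V₂²−V₁²) = √(2134² − 436²) = 2089.0 m/s.
h = 0.1971 s × 436 × 2134 / (2 × 2089.0) = 43.89 m.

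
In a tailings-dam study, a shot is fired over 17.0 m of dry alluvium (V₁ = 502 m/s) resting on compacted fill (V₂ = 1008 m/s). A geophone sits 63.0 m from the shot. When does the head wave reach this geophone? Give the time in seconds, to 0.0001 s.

θ_c = arcsin(V₁/V₂) = arcsin(502/1008) = 29.87°, cos θ_c = 0.8672.
Intercept time tᵢ = 2h cos θ_c / V₁ = 2·17.0·0.8672/502 = 0.05873 s.
t = x/V₂ + tᵢ = 63.0/1008 + 0.05873 = 0.12123 s.

0.1212 s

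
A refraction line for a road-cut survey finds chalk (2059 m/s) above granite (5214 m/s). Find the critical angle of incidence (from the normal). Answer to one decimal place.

At critical incidence the refracted ray runs along the interface (θ₂ = 90°), so sin θ_c = V₁/V₂.
θ_c = arcsin(2059/5214) = arcsin 0.3949 = 23.26°.

23.3°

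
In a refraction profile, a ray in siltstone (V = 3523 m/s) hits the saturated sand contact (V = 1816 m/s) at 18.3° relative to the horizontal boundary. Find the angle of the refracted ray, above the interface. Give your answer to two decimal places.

60.70°

Convert to the normal: θ₁ = 90° − 18.3° = 71.7°.
sin θ₁/V₁ = sin θ₂/V₂ ⇒ sin θ₂ = 1816·sin 71.7°/3523 = 1816·0.9494/3523 = 0.4894.
θ₂ = arcsin 0.4894 = 29.30° from the normal.
From the interface: 90° − 29.30° = 60.70°.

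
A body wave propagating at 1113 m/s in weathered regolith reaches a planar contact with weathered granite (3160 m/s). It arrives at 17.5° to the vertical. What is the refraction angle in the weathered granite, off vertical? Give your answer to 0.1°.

Snell's law: sin θ₂ = (V₂/V₁)·sin θ₁ = (3160/1113)·sin 17.5° = 0.8538.
θ₂ = arcsin 0.8538 = 58.62° from the normal.

58.6°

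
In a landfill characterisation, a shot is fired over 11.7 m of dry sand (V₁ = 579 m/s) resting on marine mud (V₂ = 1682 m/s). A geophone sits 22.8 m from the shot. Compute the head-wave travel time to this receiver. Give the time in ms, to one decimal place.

51.5 ms

t = x/V₂ + 2h·√(V₂²−V₁²)/(V₁V₂).
√(V₂²−V₁²) = √(1682²−579²) = 1579.2 m/s; delay term = 2·11.7·1579.2/(579·1682) = 0.03794 s.
t = 22.8/1682 + 0.03794 = 0.05150 s.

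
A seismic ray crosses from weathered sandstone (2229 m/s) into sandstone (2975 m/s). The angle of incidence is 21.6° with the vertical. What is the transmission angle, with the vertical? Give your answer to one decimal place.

Snell's law: sin θ₂ = (V₂/V₁)·sin θ₁ = (2975/2229)·sin 21.6° = 0.4913.
θ₂ = sin⁻¹(0.4913) = 29.43° (from vertical).

29.4°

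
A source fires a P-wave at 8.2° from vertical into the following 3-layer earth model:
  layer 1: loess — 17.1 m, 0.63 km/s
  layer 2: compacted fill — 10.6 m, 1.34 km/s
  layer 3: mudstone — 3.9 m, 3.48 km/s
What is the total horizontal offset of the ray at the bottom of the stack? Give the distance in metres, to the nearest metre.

11 m

p = sin θ₁/V₁ = sin 8.2°/0.63 = 2.2640e-01 s/km is conserved through the stack.
Layer 1: θ = 8.20°; offset = 17.1·tan 8.20° = 2.464 m.
Layer 2: sin θ = p·1.34 = 0.3034 → θ = 17.66°; offset = 10.6·tan 17.66° = 3.375 m.
Layer 3: sin θ = p·3.48 = 0.7879 → θ = 51.99°; offset = 3.9·tan 51.99° = 4.989 m.
Total horizontal offset = 10.828 m.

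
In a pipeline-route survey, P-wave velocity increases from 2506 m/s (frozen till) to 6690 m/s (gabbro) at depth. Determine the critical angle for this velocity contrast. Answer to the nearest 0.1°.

22.0°

At critical incidence the refracted ray runs along the interface (θ₂ = 90°), so sin θ_c = V₁/V₂.
θ_c = arcsin(2506/6690) = arcsin 0.3746 = 22.00°.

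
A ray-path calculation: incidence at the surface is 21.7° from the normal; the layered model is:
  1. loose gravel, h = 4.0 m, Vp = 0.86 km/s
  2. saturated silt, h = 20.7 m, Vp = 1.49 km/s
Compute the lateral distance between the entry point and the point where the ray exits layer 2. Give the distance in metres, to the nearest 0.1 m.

p = sin θ₁/V₁ = sin 21.7°/0.86 = 4.2994e-01 s/km is conserved through the stack.
Layer 1: θ = 21.70°; offset = 4.0·tan 21.70° = 1.592 m.
Layer 2: sin θ = p·1.49 = 0.6406 → θ = 39.84°; offset = 20.7·tan 39.84° = 17.269 m.
Total horizontal offset = 18.861 m.

18.9 m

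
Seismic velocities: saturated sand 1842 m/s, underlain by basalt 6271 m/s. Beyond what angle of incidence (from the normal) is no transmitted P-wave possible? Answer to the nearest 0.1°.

At critical incidence the refracted ray runs along the interface (θ₂ = 90°), so sin θ_c = V₁/V₂.
θ_c = arcsin(1842/6271) = arcsin 0.2937 = 17.08°.

17.1°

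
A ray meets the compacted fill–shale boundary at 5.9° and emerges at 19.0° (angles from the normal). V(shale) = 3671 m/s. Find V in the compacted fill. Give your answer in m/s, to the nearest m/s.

sin 5.9° = 0.1028; sin 19.0° = 0.3256.
V₁ = V₂·(sin θ₁/sin θ₂) = 3671·(0.1028/0.3256) = 1159.06 m/s.

1159 m/s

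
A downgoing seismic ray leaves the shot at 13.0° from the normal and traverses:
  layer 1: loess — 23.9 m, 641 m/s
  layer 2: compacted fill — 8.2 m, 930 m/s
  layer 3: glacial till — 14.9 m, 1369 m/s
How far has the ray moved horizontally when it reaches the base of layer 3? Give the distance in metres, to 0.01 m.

16.51 m

Ray parameter p = sin 13.0° / 641 m/s = 3.5094e-04 s/m.
Layer 1: θ = 13.00°; offset = 23.9·tan 13.00° = 5.5177 m.
Layer 2: sin θ = p·930 = 0.3264 → θ = 19.05°; offset = 8.2·tan 19.05° = 2.8313 m.
Layer 3: sin θ = p·1369 = 0.4804 → θ = 28.71°; offset = 14.9·tan 28.71° = 8.1622 m.
Total horizontal offset = 16.5112 m.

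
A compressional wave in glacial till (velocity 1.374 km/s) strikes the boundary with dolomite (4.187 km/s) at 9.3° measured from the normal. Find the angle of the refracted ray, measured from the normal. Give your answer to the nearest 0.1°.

29.5°

sin θ₁/V₁ = sin θ₂/V₂ ⇒ sin θ₂ = 4.187·sin 9.3°/1.374 = 4.187·0.1616/1.374 = 0.4925.
θ₂ = arcsin 0.4925 = 29.50° from the normal.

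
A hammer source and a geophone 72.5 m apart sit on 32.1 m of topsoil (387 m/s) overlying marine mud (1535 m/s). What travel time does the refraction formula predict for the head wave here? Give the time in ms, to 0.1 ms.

207.8 ms

t = x/V₂ + 2h·√(V₂²−V₁²)/(V₁V₂).
√(V₂²−V₁²) = √(1535²−387²) = 1485.4 m/s; delay term = 2·32.1·1485.4/(387·1535) = 0.16053 s.
t = 72.5/1535 + 0.16053 = 0.20776 s.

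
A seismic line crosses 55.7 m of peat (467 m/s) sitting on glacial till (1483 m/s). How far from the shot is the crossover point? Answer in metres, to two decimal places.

154.33 m

θ_c = arcsin(467/1483) = 18.35°, so cos θ_c = 0.9491 and tᵢ = 2h cos θ_c/V₁ = 0.2264 s.
At crossover x/V₁ = x/V₂ + tᵢ ⇒ x = tᵢ/(1/V₁ − 1/V₂) = 0.22641/(2.1413e-03 − 6.7431e-04) = 154.33 m.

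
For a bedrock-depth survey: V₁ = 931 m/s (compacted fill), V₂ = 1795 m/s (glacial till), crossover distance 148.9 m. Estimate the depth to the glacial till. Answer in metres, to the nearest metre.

42 m

h = (x_cross/2)·√((V₂−V₁)/(V₂+V₁)).
(V₂−V₁)/(V₂+V₁) = (1795−931)/(1795+931) = 0.3169; √ = 0.5630.
h = (148.9/2)·0.5630 = 41.91 m.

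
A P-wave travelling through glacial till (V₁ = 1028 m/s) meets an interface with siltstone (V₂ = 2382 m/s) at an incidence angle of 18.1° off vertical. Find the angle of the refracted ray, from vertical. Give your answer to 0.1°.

46.0°

sin θ₁/V₁ = sin θ₂/V₂ ⇒ sin θ₂ = 2382·sin 18.1°/1028 = 2382·0.3107/1028 = 0.7199.
θ₂ = arcsin 0.7199 = 46.04° from the normal.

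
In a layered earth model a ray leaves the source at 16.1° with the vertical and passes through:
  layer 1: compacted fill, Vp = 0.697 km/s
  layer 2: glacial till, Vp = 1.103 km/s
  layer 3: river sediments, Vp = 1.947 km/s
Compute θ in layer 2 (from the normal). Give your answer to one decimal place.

26.0°

Snell's law across each interface conserves sin θ / V, so sin θ_2 = V_2·sin θ₁/V₁.
sin θ_2 = 1.103 × sin 16.1° / 0.697 = 0.4388.
θ_2 = arcsin 0.4388 = 26.03°.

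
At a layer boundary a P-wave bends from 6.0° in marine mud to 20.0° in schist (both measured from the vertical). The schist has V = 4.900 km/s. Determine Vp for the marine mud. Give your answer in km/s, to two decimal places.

sin 6.0° = 0.1045; sin 20.0° = 0.3420.
V₁ = V₂·(sin θ₁/sin θ₂) = 4.900·(0.1045/0.3420) = 1.50 km/s.

1.50 km/s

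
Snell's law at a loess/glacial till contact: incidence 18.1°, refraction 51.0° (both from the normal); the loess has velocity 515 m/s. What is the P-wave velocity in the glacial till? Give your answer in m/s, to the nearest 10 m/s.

Snell's law: sin 18.1°/V₁ = sin 51.0°/V₂.
V₂ = V₁·sin 51.0°/sin 18.1° = 515 × 2.5015 = 1288.25 m/s.

1290 m/s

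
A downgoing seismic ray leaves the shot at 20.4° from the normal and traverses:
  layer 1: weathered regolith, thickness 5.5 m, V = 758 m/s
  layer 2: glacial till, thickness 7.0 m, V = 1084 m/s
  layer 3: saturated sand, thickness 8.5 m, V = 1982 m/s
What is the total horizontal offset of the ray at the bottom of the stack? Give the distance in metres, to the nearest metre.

25 m

Apply Snell's law at each interface; in layer i the horizontal offset is hᵢ·tan θᵢ.
Layer 1: θ = 20.40°; offset = 5.5·tan 20.40° = 2.045 m.
Layer 2: sin θ = 1084·sin 20.4°/758 = 0.4985, θ = 29.90°; offset = 7.0·tan 29.90° = 4.025 m.
Layer 3: sin θ = 1982·sin 20.4°/758 = 0.9114, θ = 65.70°; offset = 8.5·tan 65.70° = 18.830 m.
Summing the layer offsets gives 24.900 m.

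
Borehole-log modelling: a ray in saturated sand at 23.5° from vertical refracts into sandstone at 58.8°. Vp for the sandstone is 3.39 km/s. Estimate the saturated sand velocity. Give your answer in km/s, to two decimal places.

sin 23.5° = 0.3987; sin 58.8° = 0.8554.
V₁ = V₂·(sin θ₁/sin θ₂) = 3.39·(0.3987/0.8554) = 1.58 km/s.

1.58 km/s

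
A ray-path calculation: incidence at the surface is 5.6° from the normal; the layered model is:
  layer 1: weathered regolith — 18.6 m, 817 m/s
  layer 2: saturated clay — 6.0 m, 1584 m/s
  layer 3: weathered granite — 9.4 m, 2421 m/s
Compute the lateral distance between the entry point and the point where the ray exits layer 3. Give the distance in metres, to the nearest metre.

p = sin θ₁/V₁ = sin 5.6°/817 = 1.1944e-04 s/m is conserved through the stack.
Layer 1: θ = 5.60°; offset = 18.6·tan 5.60° = 1.824 m.
Layer 2: sin θ = p·1584 = 0.1892 → θ = 10.91°; offset = 6.0·tan 10.91° = 1.156 m.
Layer 3: sin θ = p·2421 = 0.2892 → θ = 16.81°; offset = 9.4·tan 16.81° = 2.839 m.
Total horizontal offset = 5.819 m.

6 m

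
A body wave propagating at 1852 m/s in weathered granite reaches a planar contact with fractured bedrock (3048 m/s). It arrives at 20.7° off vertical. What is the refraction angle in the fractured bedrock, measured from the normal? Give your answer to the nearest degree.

36°

Snell's law: sin θ₂ = (V₂/V₁)·sin θ₁ = (3048/1852)·sin 20.7° = 0.5817.
θ₂ = arcsin 0.5817 = 35.57° from the normal.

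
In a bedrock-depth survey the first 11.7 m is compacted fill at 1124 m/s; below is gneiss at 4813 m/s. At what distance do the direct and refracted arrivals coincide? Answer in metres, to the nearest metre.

θ_c = arcsin(1124/4813) = 13.51°, so cos θ_c = 0.9723 and tᵢ = 2h cos θ_c/V₁ = 0.0202 s.
At crossover x/V₁ = x/V₂ + tᵢ ⇒ x = tᵢ/(1/V₁ − 1/V₂) = 0.02024/(8.8968e-04 − 2.0777e-04) = 29.69 m.

30 m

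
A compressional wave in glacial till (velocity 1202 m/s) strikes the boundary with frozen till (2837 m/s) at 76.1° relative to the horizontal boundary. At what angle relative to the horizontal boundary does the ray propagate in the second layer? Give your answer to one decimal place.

Convert to the normal: θ₁ = 90° − 76.1° = 13.9°.
Snell's law: sin θ₂ = (V₂/V₁)·sin θ₁ = (2837/1202)·sin 13.9° = 0.5670.
θ₂ = sin⁻¹(0.5670) = 34.54° (from vertical).
From the interface: 90° − 34.54° = 55.46°.

55.5°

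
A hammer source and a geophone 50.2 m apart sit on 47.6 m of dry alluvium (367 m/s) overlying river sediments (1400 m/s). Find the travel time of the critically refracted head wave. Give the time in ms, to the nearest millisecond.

t = x/V₂ + 2h·√(V₂²−V₁²)/(V₁V₂).
√(V₂²−V₁²) = √(1400²−367²) = 1351.0 m/s; delay term = 2·47.6·1351.0/(367·1400) = 0.25033 s.
t = 50.2/1400 + 0.25033 = 0.28619 s.

286 ms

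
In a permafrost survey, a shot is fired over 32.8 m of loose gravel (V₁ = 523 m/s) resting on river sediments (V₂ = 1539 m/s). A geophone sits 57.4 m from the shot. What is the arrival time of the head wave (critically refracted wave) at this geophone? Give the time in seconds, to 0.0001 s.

θ_c = arcsin(V₁/V₂) = arcsin(523/1539) = 19.87°, cos θ_c = 0.9405.
Intercept time tᵢ = 2h cos θ_c / V₁ = 2·32.8·0.9405/523 = 0.11797 s.
t = x/V₂ + tᵢ = 57.4/1539 + 0.11797 = 0.15526 s.

0.1553 s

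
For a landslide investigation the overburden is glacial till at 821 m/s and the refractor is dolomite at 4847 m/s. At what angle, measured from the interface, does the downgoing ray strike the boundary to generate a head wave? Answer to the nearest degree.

80°

Critical incidence: sin θ_c = V₁/V₂ = 821/4847 = 0.1694.
θ_c = arcsin 0.1694 = 9.75°.
Measured from the interface: 90° − 9.75° = 80.25°.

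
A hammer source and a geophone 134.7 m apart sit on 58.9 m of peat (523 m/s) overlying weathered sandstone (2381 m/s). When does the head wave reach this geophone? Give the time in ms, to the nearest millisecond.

276 ms

θ_c = arcsin(V₁/V₂) = arcsin(523/2381) = 12.69°, cos θ_c = 0.9756.
Intercept time tᵢ = 2h cos θ_c / V₁ = 2·58.9·0.9756/523 = 0.21974 s.
t = x/V₂ + tᵢ = 134.7/2381 + 0.21974 = 0.27631 s.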